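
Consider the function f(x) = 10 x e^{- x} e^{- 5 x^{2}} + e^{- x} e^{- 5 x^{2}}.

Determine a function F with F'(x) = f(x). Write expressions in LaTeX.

An antiderivative is F(x) = - e^{- x} e^{- 5 x^{2}}.

The substitution u = - 5 x^{2} - x works: f is exactly (dF/du)*(du/dx) for that inner function.
Check: d/dx[- e^{- x} e^{- 5 x^{2}}] = \left(10 x + 1\right) e^{- x} e^{- 5 x^{2}}, which equals f(x).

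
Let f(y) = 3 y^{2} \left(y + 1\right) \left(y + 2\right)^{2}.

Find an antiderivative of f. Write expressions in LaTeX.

An antiderivative is F(y) = \frac{y^{3} \left(y + 2\right)^{3}}{2}.

The substitution u = y^{2} + 2 y works: f is exactly (dF/du)*(du/dy) for that inner function.
Check: d/dy[\frac{y^{3} \left(y + 2\right)^{3}}{2}] = 3 y^{5} + 15 y^{4} + 24 y^{3} + 12 y^{2}, which equals f(y).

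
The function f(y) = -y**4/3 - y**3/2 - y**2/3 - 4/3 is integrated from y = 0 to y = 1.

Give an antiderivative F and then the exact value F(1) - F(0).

The integrand splits into summands that can be handled one at a time.
F(y) = -y*(24*y**4 + 45*y**3 + 40*y**2 + 480)/360 is an antiderivative of f.
Check: d/dy[-y*(24*y**4 + 45*y**3 + 40*y**2 + 480)/360] = -y**4/3 - y**3/2 - y**2/3 - 4/3 = f(y).
F(1) = -589/360; F(0) = 0.
Integral = F(1) - F(0) = -589/360.

Antiderivative: F(y) = -y*(24*y**4 + 45*y**3 + 40*y**2 + 480)/360; value = -589/360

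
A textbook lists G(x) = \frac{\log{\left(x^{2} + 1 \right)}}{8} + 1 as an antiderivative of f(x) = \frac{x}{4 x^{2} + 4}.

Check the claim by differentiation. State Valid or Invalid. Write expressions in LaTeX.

Valid. The derivative of G reproduces f.

d/dx[G] = \frac{x}{4 x^{2} + 4}
This equals f(x) exactly, so the claim holds.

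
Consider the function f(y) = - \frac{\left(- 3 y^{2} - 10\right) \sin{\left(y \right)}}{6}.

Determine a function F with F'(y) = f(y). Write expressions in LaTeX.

Since d/dy undoes antidifferentiation here, F'(y) = f(y) is required of F(y).
Check: d/dy[- \frac{3 y^{2} \cos{\left(y \right)} - 6 y \sin{\left(y \right)} + 4 \cos{\left(y \right)}}{6}] = \frac{y^{2} \sin{\left(y \right)}}{2} + \frac{5 \sin{\left(y \right)}}{3}, which equals f(y).

An antiderivative is F(y) = - \frac{3 y^{2} \cos{\left(y \right)} - 6 y \sin{\left(y \right)} + 4 \cos{\left(y \right)}}{6}.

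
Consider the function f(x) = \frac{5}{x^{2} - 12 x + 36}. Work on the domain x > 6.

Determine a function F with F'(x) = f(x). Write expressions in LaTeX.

An antiderivative is F(x) = - \frac{5}{x - 6}.

Check any antiderivative F(x) by computing F'(x) and comparing it with f(x).
Check: d/dx[- \frac{5}{x - 6}] = \frac{5}{x^{2} - 12 x + 36} = f(x).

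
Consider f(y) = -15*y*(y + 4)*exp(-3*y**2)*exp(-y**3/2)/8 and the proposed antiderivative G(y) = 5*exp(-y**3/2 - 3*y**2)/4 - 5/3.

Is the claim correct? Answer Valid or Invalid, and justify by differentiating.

Valid. The derivative of G reproduces f.

d/dy[G] = (-15*y**2 - 60*y)*exp(-3*y**2)*exp(-y**3/2)/8
This equals f(y) exactly, so the claim holds.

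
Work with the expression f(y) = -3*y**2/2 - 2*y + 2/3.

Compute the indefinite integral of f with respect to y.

The integrand splits into summands that can be handled one at a time.
Check: d/dy[-y**3/2 - y**2 + 2*y/3] = -3*y**2/2 - 2*y + 2/3 = f(y).

F(y) = -y**3/2 - y**2 + 2*y/3 + C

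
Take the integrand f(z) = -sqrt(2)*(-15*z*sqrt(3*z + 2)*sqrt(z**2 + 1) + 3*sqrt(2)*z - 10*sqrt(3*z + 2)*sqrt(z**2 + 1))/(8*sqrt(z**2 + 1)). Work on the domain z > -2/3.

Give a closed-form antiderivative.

Recover f(z) by differentiating a candidate F(z); any mismatch rules it out.
Check: d/dz[sqrt(2)*(18*z**2*sqrt(3*z + 2) + 24*z*sqrt(3*z + 2) + 8*sqrt(3*z + 2) - 9*sqrt(2)*sqrt(z**2 + 1))/24] = (45*sqrt(2)*z**2*sqrt(z**2 + 1) - 6*z*sqrt(3*z + 2) + 60*sqrt(2)*z*sqrt(z**2 + 1) + 20*sqrt(2)*sqrt(z**2 + 1))/(8*sqrt(3*z + 2)*sqrt(z**2 + 1)), which equals f(z).

An antiderivative is F(z) = sqrt(2)*(18*z**2*sqrt(3*z + 2) + 24*z*sqrt(3*z + 2) + 8*sqrt(3*z + 2) - 9*sqrt(2)*sqrt(z**2 + 1))/24.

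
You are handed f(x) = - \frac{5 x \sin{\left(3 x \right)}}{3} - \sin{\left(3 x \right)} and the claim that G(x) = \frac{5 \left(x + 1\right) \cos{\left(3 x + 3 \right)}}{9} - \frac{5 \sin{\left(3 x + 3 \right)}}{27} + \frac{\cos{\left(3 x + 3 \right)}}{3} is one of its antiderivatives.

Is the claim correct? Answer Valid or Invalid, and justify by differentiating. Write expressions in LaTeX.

Invalid: d/dx[G] - f = \frac{5 x \sin{\left(3 x \right)}}{3} - \frac{5 x \sin{\left(3 x + 3 \right)}}{3} + \sin{\left(3 x \right)} - \frac{8 \sin{\left(3 x + 3 \right)}}{3}, which is not 0.

d/dx[G] = - \frac{5 x \sin{\left(3 x + 3 \right)}}{3} - \frac{8 \sin{\left(3 x + 3 \right)}}{3}
d/dx[G] - f(x) = \frac{5 x \sin{\left(3 x \right)}}{3} - \frac{5 x \sin{\left(3 x + 3 \right)}}{3} + \sin{\left(3 x \right)} - \frac{8 \sin{\left(3 x + 3 \right)}}{3} != 0.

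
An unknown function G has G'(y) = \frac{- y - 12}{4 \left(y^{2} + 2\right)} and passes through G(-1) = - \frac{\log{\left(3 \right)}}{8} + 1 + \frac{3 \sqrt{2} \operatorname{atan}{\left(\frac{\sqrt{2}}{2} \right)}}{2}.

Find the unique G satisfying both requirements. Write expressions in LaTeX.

G(y) = - \frac{\log{\left(y^{2} + 2 \right)}}{8} - \frac{3 \sqrt{2} \operatorname{atan}{\left(\frac{\sqrt{2} y}{2} \right)}}{2} + 1

Check a candidate G(y) by differentiating: d/dy[G] must match the given G'(y).
A general antiderivative is - \frac{\log{\left(y^{2} + 2 \right)}}{8} - \frac{3 \sqrt{2} \operatorname{atan}{\left(\frac{\sqrt{2} y}{2} \right)}}{2} + C.
The condition gives C = - \frac{\log{\left(3 \right)}}{8} + 1 + \frac{3 \sqrt{2} \operatorname{atan}{\left(\frac{\sqrt{2}}{2} \right)}}{2} - (- \frac{\log{\left(3 \right)}}{8} + \frac{3 \sqrt{2} \operatorname{atan}{\left(\frac{\sqrt{2}}{2} \right)}}{2}) = 1.
So G(y) = - \frac{\log{\left(y^{2} + 2 \right)}}{8} - \frac{3 \sqrt{2} \operatorname{atan}{\left(\frac{\sqrt{2} y}{2} \right)}}{2} + 1.
Check: d/dy[- \frac{\log{\left(y^{2} + 2 \right)}}{8} - \frac{3 \sqrt{2} \operatorname{atan}{\left(\frac{\sqrt{2} y}{2} \right)}}{2} + 1] = \frac{- y - 12}{4 y^{2} + 8}, which equals G'(y).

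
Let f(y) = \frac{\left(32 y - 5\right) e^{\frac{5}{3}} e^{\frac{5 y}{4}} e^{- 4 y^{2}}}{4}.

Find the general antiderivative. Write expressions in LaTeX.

F(y) = - e^{- 4 y^{2} + \frac{5 y}{4} + \frac{5}{3}} + C

The substitution u = - 4 y^{2} + \frac{5 y}{4} + \frac{5}{3} works: f is exactly (dF/du)*(du/dy) for that inner function.
Check: d/dy[- e^{- 4 y^{2} + \frac{5 y}{4} + \frac{5}{3}}] = 8 y e^{\frac{5}{3}} e^{\frac{5 y}{4}} e^{- 4 y^{2}} - \frac{5 e^{\frac{5}{3}} e^{\frac{5 y}{4}} e^{- 4 y^{2}}}{4}, which equals f(y).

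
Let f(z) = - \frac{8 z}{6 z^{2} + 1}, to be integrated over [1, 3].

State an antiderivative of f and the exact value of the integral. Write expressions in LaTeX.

Antiderivative: F(z) = - \frac{2 \log{\left(2 z^{2} + \frac{1}{3} \right)}}{3}; value = - \frac{2 \log{\left(\frac{55}{3} \right)}}{3} + \frac{2 \log{\left(\frac{7}{3} \right)}}{3}

f matches the chain-rule pattern g'(h)*h' with inner function h(z) = 2 z^{2} + \frac{1}{3}; substituting u = h(z) collapses the integral.
F(z) = - \frac{2 \log{\left(2 z^{2} + \frac{1}{3} \right)}}{3} is an antiderivative of f.
Check: d/dz[- \frac{2 \log{\left(2 z^{2} + \frac{1}{3} \right)}}{3}] = - \frac{8 z}{6 z^{2} + 1} = f(z).
F(3) = - \frac{2 \log{\left(\frac{55}{3} \right)}}{3}; F(1) = - \frac{2 \log{\left(\frac{7}{3} \right)}}{3}.
Integral = F(3) - F(1) = - \frac{2 \log{\left(\frac{55}{3} \right)}}{3} + \frac{2 \log{\left(\frac{7}{3} \right)}}{3}.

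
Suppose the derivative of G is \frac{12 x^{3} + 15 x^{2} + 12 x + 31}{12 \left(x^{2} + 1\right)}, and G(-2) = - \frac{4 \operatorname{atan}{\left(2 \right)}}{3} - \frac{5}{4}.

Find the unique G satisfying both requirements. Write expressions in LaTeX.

G(x) = \frac{x^{2}}{2} + \frac{5 x}{4} + \frac{4 \operatorname{atan}{\left(x \right)}}{3} - \frac{3}{4}

Whatever form G(x) takes, its d/dx must return the stated G'(x).
A general antiderivative is \frac{x^{2}}{2} + \frac{5 x}{4} + \frac{4 \operatorname{atan}{\left(x \right)}}{3} + \frac{1}{4} + C.
The condition gives C = - \frac{4 \operatorname{atan}{\left(2 \right)}}{3} - \frac{5}{4} - (- \frac{4 \operatorname{atan}{\left(2 \right)}}{3} - \frac{1}{4}) = -1.
So G(x) = \frac{x^{2}}{2} + \frac{5 x}{4} + \frac{4 \operatorname{atan}{\left(x \right)}}{3} - \frac{3}{4}.
Check: d/dx[\frac{x^{2}}{2} + \frac{5 x}{4} + \frac{4 \operatorname{atan}{\left(x \right)}}{3} - \frac{3}{4}] = \frac{12 x^{3} + 15 x^{2} + 12 x + 31}{12 x^{2} + 12}, which equals G'(x).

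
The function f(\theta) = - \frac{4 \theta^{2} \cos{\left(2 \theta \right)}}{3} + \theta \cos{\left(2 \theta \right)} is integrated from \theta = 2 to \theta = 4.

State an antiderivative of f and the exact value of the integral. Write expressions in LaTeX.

Integrate term by term and add the pieces.
F(\theta) = - \frac{2 \theta^{2} \sin{\left(2 \theta \right)}}{3} + \frac{\theta \sin{\left(2 \theta \right)}}{2} - \frac{2 \theta \cos{\left(2 \theta \right)}}{3} + \frac{\sin{\left(2 \theta \right)}}{3} + \frac{\cos{\left(2 \theta \right)}}{4} is an antiderivative of f.
Check: d/d\theta[- \frac{2 \theta^{2} \sin{\left(2 \theta \right)}}{3} + \frac{\theta \sin{\left(2 \theta \right)}}{2} - \frac{2 \theta \cos{\left(2 \theta \right)}}{3} + \frac{\sin{\left(2 \theta \right)}}{3} + \frac{\cos{\left(2 \theta \right)}}{4}] = - \frac{4 \theta^{2} \cos{\left(2 \theta \right)}}{3} + \theta \cos{\left(2 \theta \right)} = f(\theta).
F(4) = - \frac{25 \sin{\left(8 \right)}}{3} - \frac{29 \cos{\left(8 \right)}}{12}; F(2) = - \frac{13 \cos{\left(4 \right)}}{12} - \frac{4 \sin{\left(4 \right)}}{3}.
Integral = F(4) - F(2) = - \frac{25 \sin{\left(8 \right)}}{3} + \frac{4 \sin{\left(4 \right)}}{3} + \frac{13 \cos{\left(4 \right)}}{12} - \frac{29 \cos{\left(8 \right)}}{12}.

Antiderivative: F(\theta) = - \frac{2 \theta^{2} \sin{\left(2 \theta \right)}}{3} + \frac{\theta \sin{\left(2 \theta \right)}}{2} - \frac{2 \theta \cos{\left(2 \theta \right)}}{3} + \frac{\sin{\left(2 \theta \right)}}{3} + \frac{\cos{\left(2 \theta \right)}}{4}; value = - \frac{25 \sin{\left(8 \right)}}{3} + \frac{4 \sin{\left(4 \right)}}{3} + \frac{13 \cos{\left(4 \right)}}{12} - \frac{29 \cos{\left(8 \right)}}{12}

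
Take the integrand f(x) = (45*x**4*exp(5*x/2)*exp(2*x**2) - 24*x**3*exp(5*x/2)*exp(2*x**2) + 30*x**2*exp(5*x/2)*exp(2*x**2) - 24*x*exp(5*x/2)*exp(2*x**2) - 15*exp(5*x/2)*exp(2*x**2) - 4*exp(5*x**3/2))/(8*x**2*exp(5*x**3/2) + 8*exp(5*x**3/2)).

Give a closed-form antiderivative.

Whatever form F(x) takes, F'(x) = f(x) is non-negotiable.
Check: d/dx[(-3*exp(-5*x**3/2 + 2*x**2 + 5*x/2) - 2*atan(x))/4] = (45*x**4*exp(5*x/2)*exp(2*x**2)*exp(-5*x**3/2) - 24*x**3*exp(5*x/2)*exp(2*x**2)*exp(-5*x**3/2) + 30*x**2*exp(5*x/2)*exp(2*x**2)*exp(-5*x**3/2) - 24*x*exp(5*x/2)*exp(2*x**2)*exp(-5*x**3/2) - 15*exp(5*x/2)*exp(2*x**2)*exp(-5*x**3/2) - 4)/(8*x**2 + 8), which equals f(x).

An antiderivative is F(x) = (-3*exp(-5*x**3/2 + 2*x**2 + 5*x/2) - 2*atan(x))/4.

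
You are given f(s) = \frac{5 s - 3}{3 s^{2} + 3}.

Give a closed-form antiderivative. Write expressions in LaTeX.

Check any antiderivative F(s) by computing F'(s) and comparing it with f(s).
Check: d/ds[\frac{5 \log{\left(s^{2} + 1 \right)} - 6 \operatorname{atan}{\left(s \right)}}{6}] = \frac{5 s - 3}{3 s^{2} + 3} = f(s).

An antiderivative is F(s) = \frac{5 \log{\left(s^{2} + 1 \right)} - 6 \operatorname{atan}{\left(s \right)}}{6}.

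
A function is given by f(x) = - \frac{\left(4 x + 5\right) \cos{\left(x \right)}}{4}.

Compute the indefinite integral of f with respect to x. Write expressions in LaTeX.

F(x) = - x \sin{\left(x \right)} - \frac{5 \sin{\left(x \right)}}{4} - \cos{\left(x \right)} + C

Recover f(x) by differentiating a candidate F(x); any mismatch rules it out.
Check: d/dx[- x \sin{\left(x \right)} - \frac{5 \sin{\left(x \right)}}{4} - \cos{\left(x \right)}] = - x \cos{\left(x \right)} - \frac{5 \cos{\left(x \right)}}{4}, which equals f(x).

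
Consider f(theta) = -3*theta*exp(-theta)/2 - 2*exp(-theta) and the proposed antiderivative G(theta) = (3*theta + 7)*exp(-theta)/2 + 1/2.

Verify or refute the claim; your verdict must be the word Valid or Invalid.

Valid. The derivative of G reproduces f.

d/dtheta[G] = (-3*theta - 4)*exp(-theta)/2
This equals f(theta) exactly, so the claim holds.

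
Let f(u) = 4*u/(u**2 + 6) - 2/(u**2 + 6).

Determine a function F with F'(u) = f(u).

The integrand splits into summands that can be handled one at a time.
Check: d/du[2*log(u**2 + 6) - sqrt(6)*atan(sqrt(6)*u/6)/3] = (4*u - 2)/(u**2 + 6), which equals f(u).

An antiderivative is F(u) = 2*log(u**2 + 6) - sqrt(6)*atan(sqrt(6)*u/6)/3.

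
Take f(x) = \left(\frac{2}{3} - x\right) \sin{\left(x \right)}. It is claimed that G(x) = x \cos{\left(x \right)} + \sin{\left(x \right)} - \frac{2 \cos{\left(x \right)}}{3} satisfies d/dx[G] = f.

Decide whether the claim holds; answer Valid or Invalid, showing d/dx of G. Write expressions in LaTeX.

Invalid: d/dx[G] - f = 2 \cos{\left(x \right)}, which is not 0.

d/dx[G] = - x \sin{\left(x \right)} + \frac{2 \sin{\left(x \right)}}{3} + 2 \cos{\left(x \right)}
d/dx[G] - f(x) = 2 \cos{\left(x \right)} != 0.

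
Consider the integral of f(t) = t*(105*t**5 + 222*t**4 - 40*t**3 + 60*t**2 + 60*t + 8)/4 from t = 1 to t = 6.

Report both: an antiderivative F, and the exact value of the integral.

Recognize the product-rule pattern: f = u'v + uv' with u = 3*t**4/4 + 2*t**3 - 1, v = 5*t**3 - t**2 + 5, so integration by parts undoes it.
F(t) = (5*t**3 - t**2 + 5)*(3*t**4/4 + 2*t**3 - 1) is an antiderivative of f.
Check: d/dt[(5*t**3 - t**2 + 5)*(3*t**4/4 + 2*t**3 - 1)] = 105*t**6/4 + 111*t**5/2 - 10*t**4 + 15*t**3 + 15*t**2 + 2*t, which equals f(t).
F(6) = 1471747; F(1) = 63/4.
Integral = F(6) - F(1) = 5886925/4.

Antiderivative: F(t) = (5*t**3 - t**2 + 5)*(3*t**4/4 + 2*t**3 - 1); value = 5886925/4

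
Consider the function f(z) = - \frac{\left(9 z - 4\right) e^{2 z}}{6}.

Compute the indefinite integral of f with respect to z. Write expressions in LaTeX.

Recognize the product-rule pattern: f = u'v + uv' with u = \frac{17}{24} - \frac{3 z}{4}, v = e^{2 z}, so integration by parts undoes it.
Check: d/dz[- \frac{3 z e^{2 z}}{4} + \frac{17 e^{2 z}}{24}] = - \frac{3 z e^{2 z}}{2} + \frac{2 e^{2 z}}{3}, which equals f(z).

F(z) = - \frac{3 z e^{2 z}}{4} + \frac{17 e^{2 z}}{24} + C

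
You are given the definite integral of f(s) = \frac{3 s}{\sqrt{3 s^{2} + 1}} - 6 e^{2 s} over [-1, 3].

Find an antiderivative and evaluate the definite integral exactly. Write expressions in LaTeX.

The integrand splits into summands that can be handled one at a time.
F(s) = \sqrt{3 s^{2} + 1} - 3 e^{2 s} is an antiderivative of f.
Check: d/ds[\sqrt{3 s^{2} + 1} - 3 e^{2 s}] = \frac{3 s - 6 \sqrt{3 s^{2} + 1} e^{2 s}}{\sqrt{3 s^{2} + 1}}, which equals f(s).
F(3) = - 3 e^{6} + 2 \sqrt{7}; F(-1) = 2 - \frac{3}{e^{2}}.
Integral = F(3) - F(-1) = - 3 e^{6} - 2 + \frac{3}{e^{2}} + 2 \sqrt{7}.

Antiderivative: F(s) = \sqrt{3 s^{2} + 1} - 3 e^{2 s}; value = - 3 e^{6} - 2 + \frac{3}{e^{2}} + 2 \sqrt{7}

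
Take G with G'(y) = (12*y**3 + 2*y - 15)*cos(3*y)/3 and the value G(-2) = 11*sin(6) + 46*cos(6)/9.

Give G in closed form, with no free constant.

G(y) = (12*y**3*sin(3*y) + 12*y**2*cos(3*y) - 6*y*sin(3*y) - 15*sin(3*y) - 2*cos(3*y))/9

Check a candidate G(y) by differentiating: d/dy[G] must match the given G'(y).
A general antiderivative is 4*y**3*sin(3*y)/3 + 4*y**2*cos(3*y)/3 - 2*y*sin(3*y)/3 - 5*sin(3*y)/3 - 2*cos(3*y)/9 + C.
The condition gives C = 11*sin(6) + 46*cos(6)/9 - (11*sin(6) + 46*cos(6)/9) = 0.
So G(y) = (12*y**3*sin(3*y) + 12*y**2*cos(3*y) - 6*y*sin(3*y) - 15*sin(3*y) - 2*cos(3*y))/9.
Check: d/dy[(12*y**3*sin(3*y) + 12*y**2*cos(3*y) - 6*y*sin(3*y) - 15*sin(3*y) - 2*cos(3*y))/9] = 4*y**3*cos(3*y) + 2*y*cos(3*y)/3 - 5*cos(3*y), which equals G'(y).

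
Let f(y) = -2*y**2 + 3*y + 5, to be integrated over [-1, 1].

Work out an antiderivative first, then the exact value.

The integrand splits into summands that can be handled one at a time.
F(y) = -y*(4*y**2 - 9*y - 30)/6 is an antiderivative of f.
Check: d/dy[-y*(4*y**2 - 9*y - 30)/6] = -2*y**2 + 3*y + 5 = f(y).
F(1) = 35/6; F(-1) = -17/6.
Integral = F(1) - F(-1) = 26/3.

Antiderivative: F(y) = -y*(4*y**2 - 9*y - 30)/6; value = 26/3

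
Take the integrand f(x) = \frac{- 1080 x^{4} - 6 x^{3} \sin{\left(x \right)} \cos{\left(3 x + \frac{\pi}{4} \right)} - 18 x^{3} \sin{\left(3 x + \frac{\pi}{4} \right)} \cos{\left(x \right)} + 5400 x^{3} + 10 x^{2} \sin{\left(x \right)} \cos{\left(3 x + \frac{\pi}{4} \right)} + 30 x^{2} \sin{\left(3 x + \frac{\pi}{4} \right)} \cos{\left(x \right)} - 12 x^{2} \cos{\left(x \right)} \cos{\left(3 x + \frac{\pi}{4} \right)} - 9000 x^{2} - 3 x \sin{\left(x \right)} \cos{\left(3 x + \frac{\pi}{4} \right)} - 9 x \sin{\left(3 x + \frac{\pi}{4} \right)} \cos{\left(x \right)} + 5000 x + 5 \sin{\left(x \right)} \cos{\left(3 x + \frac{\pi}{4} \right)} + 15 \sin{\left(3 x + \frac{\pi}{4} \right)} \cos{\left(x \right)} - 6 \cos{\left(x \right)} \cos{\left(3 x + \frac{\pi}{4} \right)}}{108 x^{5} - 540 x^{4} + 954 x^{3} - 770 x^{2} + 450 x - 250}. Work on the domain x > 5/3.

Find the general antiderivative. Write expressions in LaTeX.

Whatever form F(x) takes, F'(x) = f(x) is non-negotiable.
Check: d/dx[\frac{- 10 \left(3 x - 5\right)^{2} \log{\left(2 x^{2} + 1 \right)} + \cos{\left(x \right)} \cos{\left(3 x + \frac{\pi}{4} \right)}}{2 \left(3 x - 5\right)^{2}}] = \frac{- 1080 x^{4} - 6 x^{3} \sin{\left(x \right)} \cos{\left(3 x + \frac{\pi}{4} \right)} - 18 x^{3} \sin{\left(3 x + \frac{\pi}{4} \right)} \cos{\left(x \right)} + 5400 x^{3} + 10 x^{2} \sin{\left(x \right)} \cos{\left(3 x + \frac{\pi}{4} \right)} + 30 x^{2} \sin{\left(3 x + \frac{\pi}{4} \right)} \cos{\left(x \right)} - 12 x^{2} \cos{\left(x \right)} \cos{\left(3 x + \frac{\pi}{4} \right)} - 9000 x^{2} - 3 x \sin{\left(x \right)} \cos{\left(3 x + \frac{\pi}{4} \right)} - 9 x \sin{\left(3 x + \frac{\pi}{4} \right)} \cos{\left(x \right)} + 5000 x + 5 \sin{\left(x \right)} \cos{\left(3 x + \frac{\pi}{4} \right)} + 15 \sin{\left(3 x + \frac{\pi}{4} \right)} \cos{\left(x \right)} - 6 \cos{\left(x \right)} \cos{\left(3 x + \frac{\pi}{4} \right)}}{108 x^{5} - 540 x^{4} + 954 x^{3} - 770 x^{2} + 450 x - 250} = f(x).

F(x) = \frac{- 10 \left(3 x - 5\right)^{2} \log{\left(2 x^{2} + 1 \right)} + \cos{\left(x \right)} \cos{\left(3 x + \frac{\pi}{4} \right)}}{2 \left(3 x - 5\right)^{2}} + C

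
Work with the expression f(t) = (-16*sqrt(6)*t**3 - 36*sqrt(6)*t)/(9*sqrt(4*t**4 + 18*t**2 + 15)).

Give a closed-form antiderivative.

An antiderivative is F(t) = -2*sqrt(6)*sqrt(4*t**4 + 18*t**2 + 15)/9.

The substitution u = 2*t**4/3 + 3*t**2 + 5/2 works: f is exactly (dF/du)*(du/dt) for that inner function.
Check: d/dt[-2*sqrt(6)*sqrt(4*t**4 + 18*t**2 + 15)/9] = (-16*sqrt(6)*t**3 - 36*sqrt(6)*t)/(9*sqrt(4*t**4 + 18*t**2 + 15)) = f(t).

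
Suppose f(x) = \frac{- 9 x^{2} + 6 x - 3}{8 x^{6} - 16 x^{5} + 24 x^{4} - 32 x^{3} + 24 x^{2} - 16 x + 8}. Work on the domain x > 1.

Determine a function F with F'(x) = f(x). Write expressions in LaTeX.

f has the shape u'v + uv' for u = \frac{3}{4 \left(x - 1\right)} and v = \frac{1}{2 x^{2} + 2} — it is the derivative of the product u*v.
Check: d/dx[\frac{3}{4 \left(x - 1\right) \left(2 x^{2} + 2\right)}] = \frac{- 9 x^{2} + 6 x - 3}{8 x^{6} - 16 x^{5} + 24 x^{4} - 32 x^{3} + 24 x^{2} - 16 x + 8} = f(x).

An antiderivative is F(x) = \frac{3}{4 \left(x - 1\right) \left(2 x^{2} + 2\right)}.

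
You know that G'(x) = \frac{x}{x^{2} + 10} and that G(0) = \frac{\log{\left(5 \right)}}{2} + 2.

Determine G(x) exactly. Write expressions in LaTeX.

G(x) = \frac{\log{\left(\frac{x^{2}}{2} + 5 \right)}}{2} + 2

The substitution u = \frac{x^{2}}{2} + 5 works: G'(x) is exactly (dG/du)*(du/dx) for that inner function.
A general antiderivative is \frac{\log{\left(\frac{x^{2}}{2} + 5 \right)}}{2} + C.
The condition gives C = \frac{\log{\left(5 \right)}}{2} + 2 - (\frac{\log{\left(5 \right)}}{2}) = 2.
So G(x) = \frac{\log{\left(\frac{x^{2}}{2} + 5 \right)}}{2} + 2.
Check: d/dx[\frac{\log{\left(\frac{x^{2}}{2} + 5 \right)}}{2} + 2] = \frac{x}{x^{2} + 10} = G'(x).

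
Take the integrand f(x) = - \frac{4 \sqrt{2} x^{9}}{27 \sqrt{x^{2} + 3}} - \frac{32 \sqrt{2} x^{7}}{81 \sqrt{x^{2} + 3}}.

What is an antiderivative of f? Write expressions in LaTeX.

An antiderivative is F(x) = - \frac{4 x^{8} \sqrt{2 x^{2} + 6}}{243}.

f has the shape u'v + uv' for u = - \frac{4 x^{8}}{243} and v = \sqrt{2 x^{2} + 6} — it is the derivative of the product u*v.
Check: d/dx[- \frac{4 x^{8} \sqrt{2 x^{2} + 6}}{243}] = \frac{- 12 \sqrt{2} x^{9} - 32 \sqrt{2} x^{7}}{81 \sqrt{x^{2} + 3}}, which equals f(x).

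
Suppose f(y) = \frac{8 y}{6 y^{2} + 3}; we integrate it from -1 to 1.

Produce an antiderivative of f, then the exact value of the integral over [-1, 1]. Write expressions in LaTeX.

f matches the chain-rule pattern g'(h)*h' with inner function h(y) = 2 y^{2} + 1; substituting u = h(y) collapses the integral.
F(y) = \frac{2 \log{\left(2 y^{2} + 1 \right)}}{3} is an antiderivative of f.
Check: d/dy[\frac{2 \log{\left(2 y^{2} + 1 \right)}}{3}] = \frac{8 y}{6 y^{2} + 3} = f(y).
F(1) = \frac{2 \log{\left(3 \right)}}{3}; F(-1) = \frac{2 \log{\left(3 \right)}}{3}.
Integral = F(1) - F(-1) = 0.

Antiderivative: F(y) = \frac{2 \log{\left(2 y^{2} + 1 \right)}}{3}; value = 0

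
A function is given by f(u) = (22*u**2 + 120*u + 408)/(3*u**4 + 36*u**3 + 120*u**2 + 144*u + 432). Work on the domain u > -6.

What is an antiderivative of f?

An antiderivative is F(u) = 5*atan(u/2)/3 - 4/(u + 6).

Differentiate the proposed F(u) back; it has to land on f(u) exactly.
Check: d/du[5*atan(u/2)/3 - 4/(u + 6)] = (22*u**2 + 120*u + 408)/(3*u**4 + 36*u**3 + 120*u**2 + 144*u + 432) = f(u).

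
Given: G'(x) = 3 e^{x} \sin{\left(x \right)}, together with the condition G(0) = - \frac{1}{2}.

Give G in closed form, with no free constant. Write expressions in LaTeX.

Recover the given G'(x) by differentiating a candidate G(x); any mismatch rules it out.
A general antiderivative is \frac{3 e^{x} \sin{\left(x \right)}}{2} - \frac{3 e^{x} \cos{\left(x \right)}}{2} + C.
The condition gives C = - \frac{1}{2} - (- \frac{3}{2}) = 1.
So G(x) = - \frac{- 3 e^{x} \sin{\left(x \right)} + 3 e^{x} \cos{\left(x \right)} - 2}{2}.
Check: d/dx[- \frac{- 3 e^{x} \sin{\left(x \right)} + 3 e^{x} \cos{\left(x \right)} - 2}{2}] = 3 e^{x} \sin{\left(x \right)} = G'(x).

G(x) = - \frac{- 3 e^{x} \sin{\left(x \right)} + 3 e^{x} \cos{\left(x \right)} - 2}{2}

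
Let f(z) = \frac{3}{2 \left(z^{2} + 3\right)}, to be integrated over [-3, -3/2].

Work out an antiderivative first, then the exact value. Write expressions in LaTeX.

Antiderivative: F(z) = \frac{\sqrt{3} \operatorname{atan}{\left(\frac{\sqrt{3} z}{3} \right)}}{2}; value = - \frac{\sqrt{3} \operatorname{atan}{\left(\frac{\sqrt{3}}{2} \right)}}{2} + \frac{\sqrt{3} \pi}{6}

An antiderivative F(z) passes only if d/dz[F] lands on f(z) exactly.
F(z) = \frac{\sqrt{3} \operatorname{atan}{\left(\frac{\sqrt{3} z}{3} \right)}}{2} is an antiderivative of f.
Check: d/dz[\frac{\sqrt{3} \operatorname{atan}{\left(\frac{\sqrt{3} z}{3} \right)}}{2}] = \frac{3}{2 z^{2} + 6}, which equals f(z).
F(-3/2) = - \frac{\sqrt{3} \operatorname{atan}{\left(\frac{\sqrt{3}}{2} \right)}}{2}; F(-3) = - \frac{\sqrt{3} \pi}{6}.
Integral = F(-3/2) - F(-3) = - \frac{\sqrt{3} \operatorname{atan}{\left(\frac{\sqrt{3}}{2} \right)}}{2} + \frac{\sqrt{3} \pi}{6}.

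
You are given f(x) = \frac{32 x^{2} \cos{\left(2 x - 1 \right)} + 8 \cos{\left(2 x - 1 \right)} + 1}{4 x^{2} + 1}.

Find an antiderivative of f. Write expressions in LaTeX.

Since d/dx undoes antidifferentiation here, F'(x) = f(x) is required of F(x).
Check: d/dx[4 \sin{\left(2 x - 1 \right)} + \frac{\operatorname{atan}{\left(2 x \right)}}{2}] = \frac{32 x^{2} \cos{\left(2 x - 1 \right)} + 8 \cos{\left(2 x - 1 \right)} + 1}{4 x^{2} + 1} = f(x).

An antiderivative is F(x) = 4 \sin{\left(2 x - 1 \right)} + \frac{\operatorname{atan}{\left(2 x \right)}}{2}.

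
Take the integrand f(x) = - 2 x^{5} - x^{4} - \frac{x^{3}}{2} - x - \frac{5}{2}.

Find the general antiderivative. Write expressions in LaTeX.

The integrand splits into summands that can be handled one at a time.
Check: d/dx[- \frac{x^{6}}{3} - \frac{x^{5}}{5} - \frac{x^{4}}{8} - \frac{x^{2}}{2} - \frac{5 x}{2}] = - 2 x^{5} - x^{4} - \frac{x^{3}}{2} - x - \frac{5}{2} = f(x).

F(x) = - \frac{x^{6}}{3} - \frac{x^{5}}{5} - \frac{x^{4}}{8} - \frac{x^{2}}{2} - \frac{5 x}{2} + C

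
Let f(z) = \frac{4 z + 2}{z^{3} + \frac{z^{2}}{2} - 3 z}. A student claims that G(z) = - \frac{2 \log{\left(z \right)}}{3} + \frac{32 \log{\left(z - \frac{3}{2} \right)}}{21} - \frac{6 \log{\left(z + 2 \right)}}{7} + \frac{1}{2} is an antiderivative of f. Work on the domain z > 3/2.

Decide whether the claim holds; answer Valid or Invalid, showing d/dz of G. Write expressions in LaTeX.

d/dz[G] = \frac{8 z + 4}{2 z^{3} + z^{2} - 6 z}
This equals f(z) exactly, so the claim holds.

Valid: G'(z) = f(z).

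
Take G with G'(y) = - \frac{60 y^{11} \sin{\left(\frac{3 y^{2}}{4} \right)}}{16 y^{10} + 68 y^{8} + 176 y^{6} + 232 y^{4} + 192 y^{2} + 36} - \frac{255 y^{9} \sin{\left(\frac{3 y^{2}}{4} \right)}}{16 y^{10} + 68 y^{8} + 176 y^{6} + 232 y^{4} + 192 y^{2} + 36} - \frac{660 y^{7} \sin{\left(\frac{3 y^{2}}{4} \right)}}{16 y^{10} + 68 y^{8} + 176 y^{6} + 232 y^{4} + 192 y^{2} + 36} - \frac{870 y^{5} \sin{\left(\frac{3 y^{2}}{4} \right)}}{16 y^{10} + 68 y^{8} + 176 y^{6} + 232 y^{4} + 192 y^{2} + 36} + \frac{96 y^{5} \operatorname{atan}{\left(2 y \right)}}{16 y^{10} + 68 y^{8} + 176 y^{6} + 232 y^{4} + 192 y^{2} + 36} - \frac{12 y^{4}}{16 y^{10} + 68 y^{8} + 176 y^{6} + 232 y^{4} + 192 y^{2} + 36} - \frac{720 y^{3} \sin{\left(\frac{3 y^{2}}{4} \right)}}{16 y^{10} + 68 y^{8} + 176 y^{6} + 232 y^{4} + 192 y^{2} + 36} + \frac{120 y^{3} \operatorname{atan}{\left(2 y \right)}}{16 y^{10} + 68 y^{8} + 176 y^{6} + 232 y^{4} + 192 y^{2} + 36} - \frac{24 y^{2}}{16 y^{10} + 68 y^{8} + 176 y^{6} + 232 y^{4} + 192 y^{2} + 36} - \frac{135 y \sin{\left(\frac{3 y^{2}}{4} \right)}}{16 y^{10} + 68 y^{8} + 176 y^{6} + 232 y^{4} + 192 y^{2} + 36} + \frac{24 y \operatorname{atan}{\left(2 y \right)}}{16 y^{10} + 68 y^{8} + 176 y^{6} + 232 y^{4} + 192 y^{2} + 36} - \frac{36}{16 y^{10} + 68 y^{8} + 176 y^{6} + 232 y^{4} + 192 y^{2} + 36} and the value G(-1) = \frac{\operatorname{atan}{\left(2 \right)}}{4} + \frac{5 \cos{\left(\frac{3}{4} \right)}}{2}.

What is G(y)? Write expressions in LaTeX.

The integrand splits into summands that can be handled one at a time.
A general antiderivative is \frac{5 \cos{\left(\frac{3 y^{2}}{4} \right)}}{2} - \frac{3 \operatorname{atan}{\left(2 y \right)}}{2 \left(y^{4} + 2 y^{2} + 3\right)} + C.
The condition gives C = \frac{\operatorname{atan}{\left(2 \right)}}{4} + \frac{5 \cos{\left(\frac{3}{4} \right)}}{2} - (\frac{\operatorname{atan}{\left(2 \right)}}{4} + \frac{5 \cos{\left(\frac{3}{4} \right)}}{2}) = 0.
So G(y) = \frac{5 \left(y^{4} + 2 y^{2} + 3\right) \cos{\left(\frac{3 y^{2}}{4} \right)} - 3 \operatorname{atan}{\left(2 y \right)}}{2 \left(y^{4} + 2 y^{2} + 3\right)}.
Check: d/dy[\frac{5 \left(y^{4} + 2 y^{2} + 3\right) \cos{\left(\frac{3 y^{2}}{4} \right)} - 3 \operatorname{atan}{\left(2 y \right)}}{2 \left(y^{4} + 2 y^{2} + 3\right)}] = \frac{- 60 y^{11} \sin{\left(\frac{3 y^{2}}{4} \right)} - 255 y^{9} \sin{\left(\frac{3 y^{2}}{4} \right)} - 660 y^{7} \sin{\left(\frac{3 y^{2}}{4} \right)} - 870 y^{5} \sin{\left(\frac{3 y^{2}}{4} \right)} + 96 y^{5} \operatorname{atan}{\left(2 y \right)} - 12 y^{4} - 720 y^{3} \sin{\left(\frac{3 y^{2}}{4} \right)} + 120 y^{3} \operatorname{atan}{\left(2 y \right)} - 24 y^{2} - 135 y \sin{\left(\frac{3 y^{2}}{4} \right)} + 24 y \operatorname{atan}{\left(2 y \right)} - 36}{16 y^{10} + 68 y^{8} + 176 y^{6} + 232 y^{4} + 192 y^{2} + 36}, which equals G'(y).

G(y) = \frac{5 \left(y^{4} + 2 y^{2} + 3\right) \cos{\left(\frac{3 y^{2}}{4} \right)} - 3 \operatorname{atan}{\left(2 y \right)}}{2 \left(y^{4} + 2 y^{2} + 3\right)}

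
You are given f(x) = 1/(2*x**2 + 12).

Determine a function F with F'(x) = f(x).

An antiderivative is F(x) = sqrt(6)*atan(sqrt(6)*x/6)/12.

Recover f(x) by differentiating a candidate F(x); any mismatch rules it out.
Check: d/dx[sqrt(6)*atan(sqrt(6)*x/6)/12] = 1/(2*x**2 + 12) = f(x).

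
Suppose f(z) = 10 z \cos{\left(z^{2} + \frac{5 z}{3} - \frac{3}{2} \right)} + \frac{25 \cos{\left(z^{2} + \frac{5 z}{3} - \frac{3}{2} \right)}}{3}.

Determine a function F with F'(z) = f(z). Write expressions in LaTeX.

An antiderivative is F(z) = 5 \sin{\left(z^{2} + \frac{5 z}{3} - \frac{3}{2} \right)}.

The substitution u = z^{2} + \frac{5 z}{3} - \frac{3}{2} works: f is exactly (dF/du)*(du/dz) for that inner function.
Check: d/dz[5 \sin{\left(z^{2} + \frac{5 z}{3} - \frac{3}{2} \right)}] = 10 z \cos{\left(z^{2} + \frac{5 z}{3} - \frac{3}{2} \right)} + \frac{25 \cos{\left(z^{2} + \frac{5 z}{3} - \frac{3}{2} \right)}}{3} = f(z).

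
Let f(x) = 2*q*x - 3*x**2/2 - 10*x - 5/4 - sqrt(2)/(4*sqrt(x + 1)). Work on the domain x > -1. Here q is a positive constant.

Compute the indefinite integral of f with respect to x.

F(x) = q*x**2 - x**3/2 - 5*x**2 - 5*x/4 - sqrt(2*x + 2)/2 + C

Integrate term by term and add the pieces.
Check: d/dx[q*x**2 - x**3/2 - 5*x**2 - 5*x/4 - sqrt(2*x + 2)/2] = (8*q*x*sqrt(x + 1) - 6*x**2*sqrt(x + 1) - 40*x*sqrt(x + 1) - 5*sqrt(x + 1) - sqrt(2))/(4*sqrt(x + 1)), which equals f(x).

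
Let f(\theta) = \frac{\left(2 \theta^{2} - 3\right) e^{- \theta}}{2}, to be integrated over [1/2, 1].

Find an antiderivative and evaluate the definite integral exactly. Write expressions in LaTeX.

f has the shape u'v + uv' for u = - \theta^{2} - 2 \theta - \frac{1}{2} and v = e^{- \theta} — it is the derivative of the product u*v.
F(\theta) = - \theta^{2} e^{- \theta} - 2 \theta e^{- \theta} - \frac{e^{- \theta}}{2} is an antiderivative of f.
Check: d/d\theta[- \theta^{2} e^{- \theta} - 2 \theta e^{- \theta} - \frac{e^{- \theta}}{2}] = \frac{\left(2 \theta^{2} - 3\right) e^{- \theta}}{2} = f(\theta).
F(1) = - \frac{7}{2 e}; F(1/2) = - \frac{7}{4 e^{\frac{1}{2}}}.
Integral = F(1) - F(1/2) = - \frac{7}{2 e} + \frac{7}{4 e^{\frac{1}{2}}}.

Antiderivative: F(\theta) = - \theta^{2} e^{- \theta} - 2 \theta e^{- \theta} - \frac{e^{- \theta}}{2}; value = - \frac{7}{2 e} + \frac{7}{4 e^{\frac{1}{2}}}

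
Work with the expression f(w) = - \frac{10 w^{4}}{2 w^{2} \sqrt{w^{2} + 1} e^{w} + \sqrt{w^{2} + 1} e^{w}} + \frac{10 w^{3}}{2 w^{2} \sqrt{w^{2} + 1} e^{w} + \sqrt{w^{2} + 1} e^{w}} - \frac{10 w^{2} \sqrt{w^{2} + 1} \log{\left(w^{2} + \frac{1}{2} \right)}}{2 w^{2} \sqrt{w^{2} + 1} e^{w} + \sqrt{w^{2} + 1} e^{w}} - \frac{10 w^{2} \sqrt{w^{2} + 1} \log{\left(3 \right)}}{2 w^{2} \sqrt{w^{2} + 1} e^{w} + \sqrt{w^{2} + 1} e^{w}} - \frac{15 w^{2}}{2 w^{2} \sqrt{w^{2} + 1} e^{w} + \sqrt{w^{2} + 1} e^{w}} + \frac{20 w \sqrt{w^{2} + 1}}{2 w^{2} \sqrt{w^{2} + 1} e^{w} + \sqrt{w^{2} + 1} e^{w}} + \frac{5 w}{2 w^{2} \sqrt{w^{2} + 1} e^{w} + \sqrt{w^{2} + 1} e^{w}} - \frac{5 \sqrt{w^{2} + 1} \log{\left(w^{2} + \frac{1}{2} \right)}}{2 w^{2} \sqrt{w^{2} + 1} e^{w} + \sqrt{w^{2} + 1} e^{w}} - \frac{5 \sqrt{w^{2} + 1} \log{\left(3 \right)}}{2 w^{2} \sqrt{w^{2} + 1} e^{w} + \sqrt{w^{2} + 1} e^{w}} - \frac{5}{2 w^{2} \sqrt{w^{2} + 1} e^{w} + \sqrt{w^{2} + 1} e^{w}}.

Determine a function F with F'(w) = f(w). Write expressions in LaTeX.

f has the shape u'v + uv' for u = 5 \sqrt{w^{2} + 1} + 5 \log{\left(3 w^{2} + \frac{3}{2} \right)} and v = e^{- w} — it is the derivative of the product u*v.
Check: d/dw[5 \left(\sqrt{w^{2} + 1} + \log{\left(3 w^{2} + \frac{3}{2} \right)}\right) e^{- w}] = \frac{- 10 w^{4} + 10 w^{3} - 10 w^{2} \sqrt{w^{2} + 1} \log{\left(w^{2} + \frac{1}{2} \right)} - 10 w^{2} \sqrt{w^{2} + 1} \log{\left(3 \right)} - 15 w^{2} + 20 w \sqrt{w^{2} + 1} + 5 w - 5 \sqrt{w^{2} + 1} \log{\left(w^{2} + \frac{1}{2} \right)} - 5 \sqrt{w^{2} + 1} \log{\left(3 \right)} - 5}{2 w^{2} \sqrt{w^{2} + 1} e^{w} + \sqrt{w^{2} + 1} e^{w}}, which equals f(w).

An antiderivative is F(w) = 5 \left(\sqrt{w^{2} + 1} + \log{\left(3 w^{2} + \frac{3}{2} \right)}\right) e^{- w}.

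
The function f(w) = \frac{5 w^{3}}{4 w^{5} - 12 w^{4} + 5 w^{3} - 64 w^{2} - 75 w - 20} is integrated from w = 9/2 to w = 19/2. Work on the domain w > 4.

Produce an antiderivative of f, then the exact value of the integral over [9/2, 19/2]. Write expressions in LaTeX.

The denominator factors as \left(w - 4\right) \left(2 w + 1\right)^{2} \left(w^{2} + 5\right); partial fractions split f into directly integrable pieces: - \frac{25 \left(8 w - 25\right)}{1323 \left(w^{2} + 5\right)} - \frac{880}{11907 \left(2 w + 1\right)} + \frac{5}{189 \left(2 w + 1\right)^{2}} + \frac{320}{1701 \left(w - 4\right)}.
F(w) = \frac{320 \log{\left(w - 4 \right)}}{1701} - \frac{440 \log{\left(w + \frac{1}{2} \right)}}{11907} - \frac{100 \log{\left(w^{2} + 5 \right)}}{1323} + \frac{125 \sqrt{5} \operatorname{atan}{\left(\frac{\sqrt{5} w}{5} \right)}}{1323} - \frac{5}{756 w + 378} is an antiderivative of f.
Check: d/dw[\frac{320 \log{\left(w - 4 \right)}}{1701} - \frac{440 \log{\left(w + \frac{1}{2} \right)}}{11907} - \frac{100 \log{\left(w^{2} + 5 \right)}}{1323} + \frac{125 \sqrt{5} \operatorname{atan}{\left(\frac{\sqrt{5} w}{5} \right)}}{1323} - \frac{5}{756 w + 378}] = \frac{5 w^{3}}{4 w^{5} - 12 w^{4} + 5 w^{3} - 64 w^{2} - 75 w - 20} = f(w).
F(19/2) = - \frac{100 \log{\left(\frac{381}{4} \right)}}{1323} - \frac{440 \log{\left(10 \right)}}{11907} - \frac{1}{1512} + \frac{125 \sqrt{5} \operatorname{atan}{\left(\frac{19 \sqrt{5}}{10} \right)}}{1323} + \frac{320 \log{\left(\frac{11}{2} \right)}}{1701}; F(9/2) = - \frac{100 \log{\left(\frac{101}{4} \right)}}{1323} - \frac{320 \log{\left(2 \right)}}{1701} - \frac{440 \log{\left(5 \right)}}{11907} - \frac{1}{756} + \frac{125 \sqrt{5} \operatorname{atan}{\left(\frac{9 \sqrt{5}}{10} \right)}}{1323}.
Integral = F(19/2) - F(9/2) = - \frac{100 \log{\left(\frac{381}{4} \right)}}{1323} - \frac{125 \sqrt{5} \operatorname{atan}{\left(\frac{9 \sqrt{5}}{10} \right)}}{1323} - \frac{440 \log{\left(10 \right)}}{11907} + \frac{1}{1512} + \frac{440 \log{\left(5 \right)}}{11907} + \frac{320 \log{\left(2 \right)}}{1701} + \frac{100 \log{\left(\frac{101}{4} \right)}}{1323} + \frac{125 \sqrt{5} \operatorname{atan}{\left(\frac{19 \sqrt{5}}{10} \right)}}{1323} + \frac{320 \log{\left(\frac{11}{2} \right)}}{1701}.

Antiderivative: F(w) = \frac{320 \log{\left(w - 4 \right)}}{1701} - \frac{440 \log{\left(w + \frac{1}{2} \right)}}{11907} - \frac{100 \log{\left(w^{2} + 5 \right)}}{1323} + \frac{125 \sqrt{5} \operatorname{atan}{\left(\frac{\sqrt{5} w}{5} \right)}}{1323} - \frac{5}{756 w + 378}; value = - \frac{100 \log{\left(\frac{381}{4} \right)}}{1323} - \frac{125 \sqrt{5} \operatorname{atan}{\left(\frac{9 \sqrt{5}}{10} \right)}}{1323} - \frac{440 \log{\left(10 \right)}}{11907} + \frac{1}{1512} + \frac{440 \log{\left(5 \right)}}{11907} + \frac{320 \log{\left(2 \right)}}{1701} + \frac{100 \log{\left(\frac{101}{4} \right)}}{1323} + \frac{125 \sqrt{5} \operatorname{atan}{\left(\frac{19 \sqrt{5}}{10} \right)}}{1323} + \frac{320 \log{\left(\frac{11}{2} \right)}}{1701}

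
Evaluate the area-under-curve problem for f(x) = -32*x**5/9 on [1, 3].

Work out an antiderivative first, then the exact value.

Antiderivative: F(x) = -16*x**6/27; value = -11648/27

Differentiate the proposed F(x) back; it has to land on f(x) exactly.
F(x) = -16*x**6/27 is an antiderivative of f.
Check: d/dx[-16*x**6/27] = -32*x**5/9 = f(x).
F(3) = -432; F(1) = -16/27.
Integral = F(3) - F(1) = -11648/27.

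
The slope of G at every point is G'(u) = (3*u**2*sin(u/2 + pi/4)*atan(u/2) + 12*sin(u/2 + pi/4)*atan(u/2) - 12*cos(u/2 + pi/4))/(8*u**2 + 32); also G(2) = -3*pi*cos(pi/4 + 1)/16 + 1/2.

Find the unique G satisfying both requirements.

G'(u) has the shape v'r + vr' for v = -3*atan(u/2)/4 and r = cos(u/2 + pi/4) — it is the derivative of the product v*r.
A general antiderivative is -3*cos(u/2 + pi/4)*atan(u/2)/4 + C.
The condition gives C = -3*pi*cos(pi/4 + 1)/16 + 1/2 - (-3*pi*cos(pi/4 + 1)/16) = 1/2.
So G(u) = -3*cos(u/2 + pi/4)*atan(u/2)/4 + 1/2.
Check: d/du[-3*cos(u/2 + pi/4)*atan(u/2)/4 + 1/2] = (3*u**2*sin(u/2 + pi/4)*atan(u/2) + 12*sin(u/2 + pi/4)*atan(u/2) - 12*cos(u/2 + pi/4))/(8*u**2 + 32) = G'(u).

G(u) = -3*cos(u/2 + pi/4)*atan(u/2)/4 + 1/2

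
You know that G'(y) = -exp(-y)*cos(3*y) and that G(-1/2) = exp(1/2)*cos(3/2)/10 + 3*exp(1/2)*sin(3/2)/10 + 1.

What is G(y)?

G(y) = 1 - 3*exp(-y)*sin(3*y)/10 + exp(-y)*cos(3*y)/10

Any candidate G(y) must reproduce the stated G'(y) exactly.
A general antiderivative is -3*exp(-y)*sin(3*y)/10 + exp(-y)*cos(3*y)/10 + C.
The condition gives C = exp(1/2)*cos(3/2)/10 + 3*exp(1/2)*sin(3/2)/10 + 1 - (exp(1/2)*cos(3/2)/10 + 3*exp(1/2)*sin(3/2)/10) = 1.
So G(y) = 1 - 3*exp(-y)*sin(3*y)/10 + exp(-y)*cos(3*y)/10.
Check: d/dy[1 - 3*exp(-y)*sin(3*y)/10 + exp(-y)*cos(3*y)/10] = -exp(-y)*cos(3*y) = G'(y).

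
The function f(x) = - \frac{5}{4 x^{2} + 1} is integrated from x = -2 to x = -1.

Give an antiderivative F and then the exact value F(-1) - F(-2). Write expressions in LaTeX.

Antiderivative: F(x) = - \frac{5 \operatorname{atan}{\left(2 x \right)}}{2}; value = - \frac{5 \operatorname{atan}{\left(4 \right)}}{2} + \frac{5 \operatorname{atan}{\left(2 \right)}}{2}

Since d/dx undoes antidifferentiation here, F'(x) = f(x) is required of F(x).
F(x) = - \frac{5 \operatorname{atan}{\left(2 x \right)}}{2} is an antiderivative of f.
Check: d/dx[- \frac{5 \operatorname{atan}{\left(2 x \right)}}{2}] = - \frac{5}{4 x^{2} + 1} = f(x).
F(-1) = \frac{5 \operatorname{atan}{\left(2 \right)}}{2}; F(-2) = \frac{5 \operatorname{atan}{\left(4 \right)}}{2}.
Integral = F(-1) - F(-2) = - \frac{5 \operatorname{atan}{\left(4 \right)}}{2} + \frac{5 \operatorname{atan}{\left(2 \right)}}{2}.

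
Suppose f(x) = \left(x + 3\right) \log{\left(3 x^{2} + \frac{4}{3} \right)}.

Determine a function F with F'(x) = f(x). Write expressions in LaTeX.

Since d/dx undoes antidifferentiation here, F'(x) = f(x) is required of F(x).
Check: d/dx[\frac{- 9 x^{2} + 9 x \left(x + 6\right) \log{\left(3 x^{2} + \frac{4}{3} \right)} - 108 x + 4 \log{\left(x^{2} + \frac{4}{9} \right)} + 72 \operatorname{atan}{\left(\frac{3 x}{2} \right)}}{18}] = x \log{\left(3 x^{2} + \frac{4}{3} \right)} + 3 \log{\left(3 x^{2} + \frac{4}{3} \right)}, which equals f(x).

An antiderivative is F(x) = \frac{- 9 x^{2} + 9 x \left(x + 6\right) \log{\left(3 x^{2} + \frac{4}{3} \right)} - 108 x + 4 \log{\left(x^{2} + \frac{4}{9} \right)} + 72 \operatorname{atan}{\left(\frac{3 x}{2} \right)}}{18}.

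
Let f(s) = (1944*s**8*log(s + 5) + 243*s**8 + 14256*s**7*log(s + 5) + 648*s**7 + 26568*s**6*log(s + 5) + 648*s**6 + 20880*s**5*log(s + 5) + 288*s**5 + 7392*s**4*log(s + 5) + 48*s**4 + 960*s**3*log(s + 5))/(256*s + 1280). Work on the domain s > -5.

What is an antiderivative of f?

f has the shape u'v + uv' for u = 3*(3*s**2/4 + s/2)**4 and v = log(s + 5) — it is the derivative of the product u*v.
Check: d/ds[243*s**8*log(s + 5)/256 + 81*s**7*log(s + 5)/32 + 81*s**6*log(s + 5)/32 + 9*s**5*log(s + 5)/8 + 3*s**4*log(s + 5)/16] = (1944*s**8*log(s + 5) + 243*s**8 + 14256*s**7*log(s + 5) + 648*s**7 + 26568*s**6*log(s + 5) + 648*s**6 + 20880*s**5*log(s + 5) + 288*s**5 + 7392*s**4*log(s + 5) + 48*s**4 + 960*s**3*log(s + 5))/(256*s + 1280) = f(s).

An antiderivative is F(s) = 243*s**8*log(s + 5)/256 + 81*s**7*log(s + 5)/32 + 81*s**6*log(s + 5)/32 + 9*s**5*log(s + 5)/8 + 3*s**4*log(s + 5)/16.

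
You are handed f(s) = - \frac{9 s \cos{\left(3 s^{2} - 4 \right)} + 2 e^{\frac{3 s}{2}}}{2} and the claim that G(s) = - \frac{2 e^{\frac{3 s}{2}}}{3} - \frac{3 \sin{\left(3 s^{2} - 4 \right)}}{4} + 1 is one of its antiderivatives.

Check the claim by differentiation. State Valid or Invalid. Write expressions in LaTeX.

Valid - the claim checks out under differentiation.

d/ds[G] = - \frac{9 s \cos{\left(3 s^{2} - 4 \right)}}{2} - e^{\frac{3 s}{2}}
This equals f(s) exactly, so the claim holds.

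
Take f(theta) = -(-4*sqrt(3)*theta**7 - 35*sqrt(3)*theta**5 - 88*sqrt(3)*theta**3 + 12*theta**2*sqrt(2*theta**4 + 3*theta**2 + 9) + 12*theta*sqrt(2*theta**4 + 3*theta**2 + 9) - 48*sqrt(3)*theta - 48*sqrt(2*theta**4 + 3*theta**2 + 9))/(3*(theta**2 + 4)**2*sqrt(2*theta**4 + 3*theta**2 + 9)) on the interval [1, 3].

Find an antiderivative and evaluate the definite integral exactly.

Antiderivative: F(theta) = (12*theta + sqrt(3)*(theta**2 + 4)*sqrt(2*theta**4 + 3*theta**2 + 9) + 6)/(3*(theta**2 + 4)); value = -sqrt(42)/3 - 8/65 + sqrt(66)

Whatever form F(theta) takes, F'(theta) = f(theta) is non-negotiable.
F(theta) = (12*theta + sqrt(3)*(theta**2 + 4)*sqrt(2*theta**4 + 3*theta**2 + 9) + 6)/(3*(theta**2 + 4)) is an antiderivative of f.
Check: d/dtheta[(12*theta + sqrt(3)*(theta**2 + 4)*sqrt(2*theta**4 + 3*theta**2 + 9) + 6)/(3*(theta**2 + 4))] = (4*sqrt(3)*theta**7 + 35*sqrt(3)*theta**5 + 88*sqrt(3)*theta**3 - 12*theta**2*sqrt(2*theta**4 + 3*theta**2 + 9) - 12*theta*sqrt(2*theta**4 + 3*theta**2 + 9) + 48*sqrt(3)*theta + 48*sqrt(2*theta**4 + 3*theta**2 + 9))/(3*theta**4*sqrt(2*theta**4 + 3*theta**2 + 9) + 24*theta**2*sqrt(2*theta**4 + 3*theta**2 + 9) + 48*sqrt(2*theta**4 + 3*theta**2 + 9)), which equals f(theta).
F(3) = 14/13 + sqrt(66); F(1) = 6/5 + sqrt(42)/3.
Integral = F(3) - F(1) = -sqrt(42)/3 - 8/65 + sqrt(66).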